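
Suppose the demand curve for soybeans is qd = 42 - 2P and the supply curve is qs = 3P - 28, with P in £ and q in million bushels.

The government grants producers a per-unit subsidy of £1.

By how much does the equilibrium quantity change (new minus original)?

Initially, 42 - 2P = 3P - 28, so 70 = 5P and P = 14, q = 14.
Since sellers receive the price plus the subsidy, the effective supply curve becomes qs = 3P - 25.
Setting them equal: 42 - 2P = 3P - 25 → 67 = 5P, so P = 13.4 and q = 15.2.
Δq = 15.2 − 14 = +1.2.

+1.2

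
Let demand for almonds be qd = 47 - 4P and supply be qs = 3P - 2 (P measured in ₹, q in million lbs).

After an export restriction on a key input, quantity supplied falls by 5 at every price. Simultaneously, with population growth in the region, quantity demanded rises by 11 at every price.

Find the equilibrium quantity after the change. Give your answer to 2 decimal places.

Initially, 47 - 4P = 3P - 2, so 49 = 7P and P = 7, q = 19.
After the shift, demand is qd = 58 - 4P and supply is qs = 3P - 7.
Clearing the new market: 58 - 4P = 3P - 7, so P = 65/7 ≈ 9.2857 and q = 146/7 ≈ 20.8571.

20.86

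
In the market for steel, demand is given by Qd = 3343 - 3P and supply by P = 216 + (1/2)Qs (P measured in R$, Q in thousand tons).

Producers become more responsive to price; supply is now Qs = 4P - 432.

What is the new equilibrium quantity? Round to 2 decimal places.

Original equilibrium: 3343 - 3P = 2P - 432 gives 3775 = 5P, so P = 755 and Q = 1078.
The new curves are Qd = 3343 - 3P (demand) and Qs = 4P - 432 (supply).
New equilibrium: 3343 - 3P = 4P - 432 ⇒ 3775 = 7P ⇒ P = 3775/7 ≈ 539.2857, Q = 12076/7 ≈ 1725.1429.

1725.14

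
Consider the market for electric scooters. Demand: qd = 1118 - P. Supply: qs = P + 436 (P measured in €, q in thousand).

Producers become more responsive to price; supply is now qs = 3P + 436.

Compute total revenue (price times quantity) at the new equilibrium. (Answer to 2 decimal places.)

161548.75

Original equilibrium: 1118 - P = P + 436 gives 682 = 2P, so P = 341 and q = 777.
After the shift, demand is qd = 1118 - P and supply is qs = 3P + 436.
Clearing the new market: 1118 - P = 3P + 436, so P = 170.5 and q = 947.5.
New expenditure = 170.5 × 947.5 = 161548.75.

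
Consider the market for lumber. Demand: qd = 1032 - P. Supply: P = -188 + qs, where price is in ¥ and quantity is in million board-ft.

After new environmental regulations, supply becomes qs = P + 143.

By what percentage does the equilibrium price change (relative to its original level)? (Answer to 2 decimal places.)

Original equilibrium: 1032 - P = P + 188 gives 844 = 2P, so P = 422 and q = 610.
The shock moves the curves to qd = 1032 - P and qs = P + 143.
New equilibrium: 1032 - P = P + 143 ⇒ 889 = 2P ⇒ P = 444.5, q = 587.5.
%ΔP = (444.5 − 422) / 422 × 100 = +5.33%.

+5.33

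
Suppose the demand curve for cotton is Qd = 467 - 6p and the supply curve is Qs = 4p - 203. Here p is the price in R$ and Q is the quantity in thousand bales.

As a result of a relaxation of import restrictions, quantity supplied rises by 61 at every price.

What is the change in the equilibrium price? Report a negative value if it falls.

-6.1

Initially, 467 - 6p = 4p - 203, so 670 = 10p and p = 67, Q = 65.
After the shift, demand is Qd = 467 - 6p and supply is Qs = 4p - 142.
New equilibrium: 467 - 6p = 4p - 142 ⇒ 609 = 10p ⇒ p = 60.9, Q = 101.6.
Δp = 60.9 − 67 = -6.1.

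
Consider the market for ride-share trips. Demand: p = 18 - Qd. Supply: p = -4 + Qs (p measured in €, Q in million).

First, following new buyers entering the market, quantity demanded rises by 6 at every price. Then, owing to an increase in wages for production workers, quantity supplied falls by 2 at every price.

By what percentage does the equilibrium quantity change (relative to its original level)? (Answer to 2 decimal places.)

Before the shock: 18 - p = p + 4 ⇒ 14 = 2p ⇒ p = 7, Q = 11.
With the change applied: demand Qd = 24 - p, supply Qs = p + 2.
Setting them equal: 24 - p = p + 2 → 22 = 2p, so p = 11 and Q = 13.
%ΔQ = (13 − 11) / 11 × 100 = +18.18%.

+18.18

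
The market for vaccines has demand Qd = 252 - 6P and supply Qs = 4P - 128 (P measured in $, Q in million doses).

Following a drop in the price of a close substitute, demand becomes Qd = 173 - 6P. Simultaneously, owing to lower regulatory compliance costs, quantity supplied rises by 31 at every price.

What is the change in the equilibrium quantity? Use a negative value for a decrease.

-13

Initially, 252 - 6P = 4P - 128, so 380 = 10P and P = 38, Q = 24.
With the change applied: demand Qd = 173 - 6P, supply Qs = 4P - 97.
Equate the new curves: 173 - 6P = 4P - 97, giving 270 = 10P, P = 27, Q = 11.
ΔQ = 11 − 24 = -13.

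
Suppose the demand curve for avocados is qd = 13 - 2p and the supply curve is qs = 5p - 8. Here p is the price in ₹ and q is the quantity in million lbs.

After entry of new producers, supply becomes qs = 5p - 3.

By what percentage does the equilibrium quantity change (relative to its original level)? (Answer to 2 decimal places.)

Solve the original market: 13 - 2p = 5p - 8, hence p = 3 and q = 7.
After the shift, demand is qd = 13 - 2p and supply is qs = 5p - 3.
Setting them equal: 13 - 2p = 5p - 3 → 16 = 7p, so p = 16/7 ≈ 2.2857 and q = 59/7 ≈ 8.4286.
%Δq = (8.4286 − 7) / 7 × 100 = +20.41%.

+20.41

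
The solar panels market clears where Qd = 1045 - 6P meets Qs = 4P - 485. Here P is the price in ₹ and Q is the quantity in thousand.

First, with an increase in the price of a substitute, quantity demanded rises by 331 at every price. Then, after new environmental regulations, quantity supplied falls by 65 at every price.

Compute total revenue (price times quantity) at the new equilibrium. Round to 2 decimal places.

42449.04

Before the shock: 1045 - 6P = 4P - 485 ⇒ 1530 = 10P ⇒ P = 153, Q = 127.
With the change applied: demand Qd = 1376 - 6P, supply Qs = 4P - 550.
Equate the new curves: 1376 - 6P = 4P - 550, giving 1926 = 10P, P = 192.6, Q = 220.4.
New expenditure = 192.6 × 220.4 = 42449.04.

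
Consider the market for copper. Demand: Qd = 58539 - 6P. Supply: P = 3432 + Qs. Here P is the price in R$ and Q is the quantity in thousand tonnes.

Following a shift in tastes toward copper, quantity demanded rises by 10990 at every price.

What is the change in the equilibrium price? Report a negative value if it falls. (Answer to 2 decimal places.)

Solve the original market: 58539 - 6P = P - 3432, hence P = 8853 and Q = 5421.
With the change applied: demand Qd = 69529 - 6P, supply Qs = P - 3432.
New equilibrium: 69529 - 6P = P - 3432 ⇒ 72961 = 7P ⇒ P = 10423, Q = 6991.
ΔP = 10423 − 8853 = +1570.00.

+1570.00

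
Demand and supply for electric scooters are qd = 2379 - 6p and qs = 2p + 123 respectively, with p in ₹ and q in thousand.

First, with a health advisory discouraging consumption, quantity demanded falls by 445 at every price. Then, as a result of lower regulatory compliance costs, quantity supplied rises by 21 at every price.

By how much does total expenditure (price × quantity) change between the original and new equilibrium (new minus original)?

-61385.875

Solve the original market: 2379 - 6p = 2p + 123, hence p = 282 and q = 687.
After the shift, demand is qd = 1934 - 6p and supply is qs = 2p + 144.
Setting them equal: 1934 - 6p = 2p + 144 → 1790 = 8p, so p = 223.75 and q = 591.5.
Expenditure moves from 282×687 = 193734 to 223.75×591.5 = 132348.125; change = -61385.875.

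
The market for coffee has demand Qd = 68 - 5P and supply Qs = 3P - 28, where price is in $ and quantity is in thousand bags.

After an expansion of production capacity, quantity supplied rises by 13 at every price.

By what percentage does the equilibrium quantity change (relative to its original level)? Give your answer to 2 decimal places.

+101.56

Before the shock: 68 - 5P = 3P - 28 ⇒ 96 = 8P ⇒ P = 12, Q = 8.
With the change applied: demand Qd = 68 - 5P, supply Qs = 3P - 15.
Equate the new curves: 68 - 5P = 3P - 15, giving 83 = 8P, P = 10.375, Q = 16.125.
%ΔQ = (16.125 − 8) / 8 × 100 = +101.56%.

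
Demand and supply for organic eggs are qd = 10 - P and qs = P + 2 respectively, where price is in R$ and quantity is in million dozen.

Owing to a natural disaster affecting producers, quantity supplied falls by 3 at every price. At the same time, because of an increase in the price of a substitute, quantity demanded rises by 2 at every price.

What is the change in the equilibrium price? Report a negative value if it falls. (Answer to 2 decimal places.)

+2.50

Solve the original market: 10 - P = P + 2, hence P = 4 and q = 6.
The shock moves the curves to qd = 12 - P and qs = P - 1.
Setting them equal: 12 - P = P - 1 → 13 = 2P, so P = 6.5 and q = 5.5.
ΔP = 6.5 − 4 = +2.50.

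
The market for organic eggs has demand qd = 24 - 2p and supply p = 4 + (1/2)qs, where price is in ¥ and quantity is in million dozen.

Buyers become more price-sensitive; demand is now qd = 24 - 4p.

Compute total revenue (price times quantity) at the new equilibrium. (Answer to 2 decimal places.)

14.22

Solve the original market: 24 - 2p = 2p - 8, hence p = 8 and q = 8.
The shock moves the curves to qd = 24 - 4p and qs = 2p - 8.
New equilibrium: 24 - 4p = 2p - 8 ⇒ 32 = 6p ⇒ p = 16/3 ≈ 5.3333, q = 8/3 ≈ 2.6667.
New expenditure = 5.3333 × 2.6667 = 14.22.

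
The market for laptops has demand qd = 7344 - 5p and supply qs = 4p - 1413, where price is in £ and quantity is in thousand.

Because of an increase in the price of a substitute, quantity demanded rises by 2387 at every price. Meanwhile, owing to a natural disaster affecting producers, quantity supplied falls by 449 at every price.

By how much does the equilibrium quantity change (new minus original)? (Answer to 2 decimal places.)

+811.44

Initially, 7344 - 5p = 4p - 1413, so 8757 = 9p and p = 973, q = 2479.
The new curves are qd = 9731 - 5p (demand) and qs = 4p - 1862 (supply).
New equilibrium: 9731 - 5p = 4p - 1862 ⇒ 11593 = 9p ⇒ p = 11593/9 ≈ 1288.1111, q = 29614/9 ≈ 3290.4444.
Δq = 3290.4444 − 2479 = +811.44.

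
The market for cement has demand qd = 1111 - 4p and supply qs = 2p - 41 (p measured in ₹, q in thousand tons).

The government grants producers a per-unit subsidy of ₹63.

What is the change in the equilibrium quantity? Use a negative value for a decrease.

Solve the original market: 1111 - 4p = 2p - 41, hence p = 192 and q = 343.
Since sellers receive the price plus the subsidy, the effective supply curve becomes qs = 2p + 85.
New equilibrium: 1111 - 4p = 2p + 85 ⇒ 1026 = 6p ⇒ p = 171, q = 427.
Δq = 427 − 343 = +84.

+84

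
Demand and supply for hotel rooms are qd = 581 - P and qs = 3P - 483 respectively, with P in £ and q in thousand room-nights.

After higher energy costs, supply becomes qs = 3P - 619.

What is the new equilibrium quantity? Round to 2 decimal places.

Before the shock: 581 - P = 3P - 483 ⇒ 1064 = 4P ⇒ P = 266, q = 315.
After the shift, demand is qd = 581 - P and supply is qs = 3P - 619.
New equilibrium: 581 - P = 3P - 619 ⇒ 1200 = 4P ⇒ P = 300, q = 281.

281.00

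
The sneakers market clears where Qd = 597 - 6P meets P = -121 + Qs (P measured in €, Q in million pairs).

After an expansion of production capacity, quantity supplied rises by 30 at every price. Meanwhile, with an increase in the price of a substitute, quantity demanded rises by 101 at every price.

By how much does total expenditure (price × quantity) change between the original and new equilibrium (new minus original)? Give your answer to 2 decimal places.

Before the shock: 597 - 6P = P + 121 ⇒ 476 = 7P ⇒ P = 68, Q = 189.
With the change applied: demand Qd = 698 - 6P, supply Qs = P + 151.
Setting them equal: 698 - 6P = P + 151 → 547 = 7P, so P = 547/7 ≈ 78.1429 and Q = 1604/7 ≈ 229.1429.
Expenditure moves from 68×189 = 12852 to 78.1429×229.1429 = 17905.8776; change = +5053.88.

+5053.88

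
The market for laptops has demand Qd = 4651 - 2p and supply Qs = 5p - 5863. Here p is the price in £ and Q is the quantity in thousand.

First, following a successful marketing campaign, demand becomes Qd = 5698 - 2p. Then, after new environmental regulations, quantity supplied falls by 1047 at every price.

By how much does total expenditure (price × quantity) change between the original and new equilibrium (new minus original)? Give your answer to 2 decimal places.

Original equilibrium: 4651 - 2p = 5p - 5863 gives 10514 = 7p, so p = 1502 and Q = 1647.
The shock moves the curves to Qd = 5698 - 2p and Qs = 5p - 6910.
Clearing the new market: 5698 - 2p = 5p - 6910, so p = 12608/7 ≈ 1801.1429 and Q = 14670/7 ≈ 2095.7143.
Expenditure moves from 1502×1647 = 2473794 to 1801.1429×2095.7143 = 3774680.8163; change = +1300886.82.

+1300886.82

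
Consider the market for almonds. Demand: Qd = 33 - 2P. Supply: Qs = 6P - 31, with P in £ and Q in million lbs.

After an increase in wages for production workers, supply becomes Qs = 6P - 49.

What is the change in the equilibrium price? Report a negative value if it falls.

+2.25

Original equilibrium: 33 - 2P = 6P - 31 gives 64 = 8P, so P = 8 and Q = 17.
After the shift, demand is Qd = 33 - 2P and supply is Qs = 6P - 49.
Clearing the new market: 33 - 2P = 6P - 49, so P = 10.25 and Q = 12.5.
ΔP = 10.25 − 8 = +2.25.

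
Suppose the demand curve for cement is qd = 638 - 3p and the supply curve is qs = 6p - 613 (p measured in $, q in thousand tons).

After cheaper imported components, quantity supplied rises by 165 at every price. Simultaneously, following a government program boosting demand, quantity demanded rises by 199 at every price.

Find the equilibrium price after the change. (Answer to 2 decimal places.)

Initially, 638 - 3p = 6p - 613, so 1251 = 9p and p = 139, q = 221.
The shock moves the curves to qd = 837 - 3p and qs = 6p - 448.
Setting them equal: 837 - 3p = 6p - 448 → 1285 = 9p, so p = 1285/9 ≈ 142.7778 and q = 1226/3 ≈ 408.6667.

142.78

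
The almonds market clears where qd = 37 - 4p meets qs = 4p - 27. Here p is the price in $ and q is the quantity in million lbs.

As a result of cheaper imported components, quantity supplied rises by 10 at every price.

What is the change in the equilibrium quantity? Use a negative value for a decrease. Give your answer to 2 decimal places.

Before the shock: 37 - 4p = 4p - 27 ⇒ 64 = 8p ⇒ p = 8, q = 5.
With the change applied: demand qd = 37 - 4p, supply qs = 4p - 17.
New equilibrium: 37 - 4p = 4p - 17 ⇒ 54 = 8p ⇒ p = 6.75, q = 10.
Δq = 10 − 5 = +5.00.

+5.00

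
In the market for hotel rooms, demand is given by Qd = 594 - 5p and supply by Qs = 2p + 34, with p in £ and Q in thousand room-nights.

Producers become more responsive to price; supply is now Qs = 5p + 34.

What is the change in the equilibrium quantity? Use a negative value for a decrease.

Original equilibrium: 594 - 5p = 2p + 34 gives 560 = 7p, so p = 80 and Q = 194.
The new curves are Qd = 594 - 5p (demand) and Qs = 5p + 34 (supply).
Setting them equal: 594 - 5p = 5p + 34 → 560 = 10p, so p = 56 and Q = 314.
ΔQ = 314 − 194 = +120.

+120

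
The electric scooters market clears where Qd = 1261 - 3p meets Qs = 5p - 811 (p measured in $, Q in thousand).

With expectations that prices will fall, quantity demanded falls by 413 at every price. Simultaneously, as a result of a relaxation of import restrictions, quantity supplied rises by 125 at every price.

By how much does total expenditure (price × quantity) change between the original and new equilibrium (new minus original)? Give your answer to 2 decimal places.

Original equilibrium: 1261 - 3p = 5p - 811 gives 2072 = 8p, so p = 259 and Q = 484.
With the change applied: demand Qd = 848 - 3p, supply Qs = 5p - 686.
Equate the new curves: 848 - 3p = 5p - 686, giving 1534 = 8p, p = 191.75, Q = 272.75.
Expenditure moves from 259×484 = 125356 to 191.75×272.75 = 52299.8125; change = -73056.19.

-73056.19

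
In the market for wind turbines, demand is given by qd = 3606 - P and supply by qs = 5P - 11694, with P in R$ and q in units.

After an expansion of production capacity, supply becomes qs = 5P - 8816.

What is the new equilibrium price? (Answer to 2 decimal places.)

2070.33

Before the shock: 3606 - P = 5P - 11694 ⇒ 15300 = 6P ⇒ P = 2550, q = 1056.
With the change applied: demand qd = 3606 - P, supply qs = 5P - 8816.
Clearing the new market: 3606 - P = 5P - 8816, so P = 6211/3 ≈ 2070.3333 and q = 4607/3 ≈ 1535.6667.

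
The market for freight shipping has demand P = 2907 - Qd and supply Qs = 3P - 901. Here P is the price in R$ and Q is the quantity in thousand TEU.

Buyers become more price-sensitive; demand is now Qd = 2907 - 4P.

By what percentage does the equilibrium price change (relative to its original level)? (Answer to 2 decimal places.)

Initially, 2907 - P = 3P - 901, so 3808 = 4P and P = 952, Q = 1955.
The shock moves the curves to Qd = 2907 - 4P and Qs = 3P - 901.
Equate the new curves: 2907 - 4P = 3P - 901, giving 3808 = 7P, P = 544, Q = 731.
%ΔP = (544 − 952) / 952 × 100 = -42.86%.

-42.86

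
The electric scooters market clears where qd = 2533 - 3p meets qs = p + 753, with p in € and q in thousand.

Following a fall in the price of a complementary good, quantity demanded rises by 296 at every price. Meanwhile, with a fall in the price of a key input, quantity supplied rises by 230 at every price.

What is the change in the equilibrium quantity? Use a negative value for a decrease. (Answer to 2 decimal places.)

Before the shock: 2533 - 3p = p + 753 ⇒ 1780 = 4p ⇒ p = 445, q = 1198.
The new curves are qd = 2829 - 3p (demand) and qs = p + 983 (supply).
Clearing the new market: 2829 - 3p = p + 983, so p = 461.5 and q = 1444.5.
Δq = 1444.5 − 1198 = +246.50.

+246.50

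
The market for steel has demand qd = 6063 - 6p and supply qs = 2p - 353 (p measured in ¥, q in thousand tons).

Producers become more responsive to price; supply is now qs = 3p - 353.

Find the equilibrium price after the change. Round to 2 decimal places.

Solve the original market: 6063 - 6p = 2p - 353, hence p = 802 and q = 1251.
The new curves are qd = 6063 - 6p (demand) and qs = 3p - 353 (supply).
Equate the new curves: 6063 - 6p = 3p - 353, giving 6416 = 9p, p = 6416/9 ≈ 712.8889, q = 5357/3 ≈ 1785.6667.

712.89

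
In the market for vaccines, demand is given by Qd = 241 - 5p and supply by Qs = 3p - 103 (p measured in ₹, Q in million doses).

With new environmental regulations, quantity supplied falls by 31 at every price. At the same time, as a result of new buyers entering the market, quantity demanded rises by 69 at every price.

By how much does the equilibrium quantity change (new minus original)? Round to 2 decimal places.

+6.50

Original equilibrium: 241 - 5p = 3p - 103 gives 344 = 8p, so p = 43 and Q = 26.
After the shift, demand is Qd = 310 - 5p and supply is Qs = 3p - 134.
Equate the new curves: 310 - 5p = 3p - 134, giving 444 = 8p, p = 55.5, Q = 32.5.
ΔQ = 32.5 − 26 = +6.50.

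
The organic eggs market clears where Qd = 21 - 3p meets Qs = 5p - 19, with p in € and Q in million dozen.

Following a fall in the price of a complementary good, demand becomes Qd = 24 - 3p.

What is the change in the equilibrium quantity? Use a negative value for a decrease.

+1.875

Initially, 21 - 3p = 5p - 19, so 40 = 8p and p = 5, Q = 6.
The shock moves the curves to Qd = 24 - 3p and Qs = 5p - 19.
Equate the new curves: 24 - 3p = 5p - 19, giving 43 = 8p, p = 5.375, Q = 7.875.
ΔQ = 7.875 − 6 = +1.875.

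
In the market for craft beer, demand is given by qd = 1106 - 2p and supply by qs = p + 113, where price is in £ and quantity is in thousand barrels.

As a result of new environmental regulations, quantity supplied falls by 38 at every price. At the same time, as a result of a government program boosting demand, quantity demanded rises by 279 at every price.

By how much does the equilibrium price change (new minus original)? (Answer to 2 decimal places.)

+105.67

Original equilibrium: 1106 - 2p = p + 113 gives 993 = 3p, so p = 331 and q = 444.
After the shift, demand is qd = 1385 - 2p and supply is qs = p + 75.
Clearing the new market: 1385 - 2p = p + 75, so p = 1310/3 ≈ 436.6667 and q = 1535/3 ≈ 511.6667.
Δp = 436.6667 − 331 = +105.67.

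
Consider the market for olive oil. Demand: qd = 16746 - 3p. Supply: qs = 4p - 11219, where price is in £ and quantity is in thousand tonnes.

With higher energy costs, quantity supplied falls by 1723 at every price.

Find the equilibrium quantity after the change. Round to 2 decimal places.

4022.57

Solve the original market: 16746 - 3p = 4p - 11219, hence p = 3995 and q = 4761.
After the shift, demand is qd = 16746 - 3p and supply is qs = 4p - 12942.
New equilibrium: 16746 - 3p = 4p - 12942 ⇒ 29688 = 7p ⇒ p = 29688/7 ≈ 4241.1429, q = 28158/7 ≈ 4022.5714.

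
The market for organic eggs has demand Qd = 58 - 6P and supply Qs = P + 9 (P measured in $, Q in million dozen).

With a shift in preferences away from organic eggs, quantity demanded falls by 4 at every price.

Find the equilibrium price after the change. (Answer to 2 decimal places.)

Original equilibrium: 58 - 6P = P + 9 gives 49 = 7P, so P = 7 and Q = 16.
After the shift, demand is Qd = 54 - 6P and supply is Qs = P + 9.
Equate the new curves: 54 - 6P = P + 9, giving 45 = 7P, P = 45/7 ≈ 6.4286, Q = 108/7 ≈ 15.4286.

6.43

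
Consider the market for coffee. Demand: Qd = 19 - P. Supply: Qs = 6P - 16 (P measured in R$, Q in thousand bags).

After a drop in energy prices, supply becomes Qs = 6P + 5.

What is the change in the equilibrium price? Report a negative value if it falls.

Before the shock: 19 - P = 6P - 16 ⇒ 35 = 7P ⇒ P = 5, Q = 14.
The shock moves the curves to Qd = 19 - P and Qs = 6P + 5.
Clearing the new market: 19 - P = 6P + 5, so P = 2 and Q = 17.
ΔP = 2 − 5 = -3.

-3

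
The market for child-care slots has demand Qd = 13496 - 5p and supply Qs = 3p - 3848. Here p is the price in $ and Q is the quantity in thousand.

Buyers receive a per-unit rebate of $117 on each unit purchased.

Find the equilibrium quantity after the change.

Before the shock: 13496 - 5p = 3p - 3848 ⇒ 17344 = 8p ⇒ p = 2168, Q = 2656.
Since buyers' out-of-pocket price is the market price minus the rebate, the effective demand curve becomes Qd = 14081 - 5p.
New equilibrium: 14081 - 5p = 3p - 3848 ⇒ 17929 = 8p ⇒ p = 2241.125, Q = 2875.375.

2875.375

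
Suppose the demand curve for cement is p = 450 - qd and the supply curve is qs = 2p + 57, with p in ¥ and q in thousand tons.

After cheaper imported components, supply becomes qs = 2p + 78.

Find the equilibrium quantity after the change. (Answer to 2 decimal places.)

326.00

Solve the original market: 450 - p = 2p + 57, hence p = 131 and q = 319.
After the shift, demand is qd = 450 - p and supply is qs = 2p + 78.
New equilibrium: 450 - p = 2p + 78 ⇒ 372 = 3p ⇒ p = 124, q = 326.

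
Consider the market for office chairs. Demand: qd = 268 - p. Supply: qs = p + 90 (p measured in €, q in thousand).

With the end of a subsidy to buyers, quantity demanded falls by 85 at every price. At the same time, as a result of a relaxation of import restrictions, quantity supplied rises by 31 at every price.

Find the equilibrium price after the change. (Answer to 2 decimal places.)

Solve the original market: 268 - p = p + 90, hence p = 89 and q = 179.
The new curves are qd = 183 - p (demand) and qs = p + 121 (supply).
Setting them equal: 183 - p = p + 121 → 62 = 2p, so p = 31 and q = 152.

31.00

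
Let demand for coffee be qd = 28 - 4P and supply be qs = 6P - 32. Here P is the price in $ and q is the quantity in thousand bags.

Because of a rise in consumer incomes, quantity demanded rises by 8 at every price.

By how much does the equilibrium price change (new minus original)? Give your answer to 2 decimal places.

+0.80

Original equilibrium: 28 - 4P = 6P - 32 gives 60 = 10P, so P = 6 and q = 4.
After the shift, demand is qd = 36 - 4P and supply is qs = 6P - 32.
Setting them equal: 36 - 4P = 6P - 32 → 68 = 10P, so P = 6.8 and q = 8.8.
ΔP = 6.8 − 6 = +0.80.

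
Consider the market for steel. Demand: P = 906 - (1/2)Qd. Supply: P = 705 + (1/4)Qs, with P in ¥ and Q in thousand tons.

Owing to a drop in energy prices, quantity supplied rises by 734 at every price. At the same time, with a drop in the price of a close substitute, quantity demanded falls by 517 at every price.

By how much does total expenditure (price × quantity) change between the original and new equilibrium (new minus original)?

-112228

Original equilibrium: 1812 - 2P = 4P - 2820 gives 4632 = 6P, so P = 772 and Q = 268.
The new curves are Qd = 1295 - 2P (demand) and Qs = 4P - 2086 (supply).
Setting them equal: 1295 - 2P = 4P - 2086 → 3381 = 6P, so P = 563.5 and Q = 168.
Expenditure moves from 772×268 = 206896 to 563.5×168 = 94668; change = -112228.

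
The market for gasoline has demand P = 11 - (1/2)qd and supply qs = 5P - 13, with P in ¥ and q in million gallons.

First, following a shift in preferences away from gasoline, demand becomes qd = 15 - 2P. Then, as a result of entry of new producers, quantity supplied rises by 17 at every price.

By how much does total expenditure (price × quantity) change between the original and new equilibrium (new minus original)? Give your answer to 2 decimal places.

Initially, 22 - 2P = 5P - 13, so 35 = 7P and P = 5, q = 12.
After the shift, demand is qd = 15 - 2P and supply is qs = 5P + 4.
Setting them equal: 15 - 2P = 5P + 4 → 11 = 7P, so P = 11/7 ≈ 1.5714 and q = 83/7 ≈ 11.8571.
Expenditure moves from 5×12 = 60 to 1.5714×11.8571 = 18.6327; change = -41.37.

-41.37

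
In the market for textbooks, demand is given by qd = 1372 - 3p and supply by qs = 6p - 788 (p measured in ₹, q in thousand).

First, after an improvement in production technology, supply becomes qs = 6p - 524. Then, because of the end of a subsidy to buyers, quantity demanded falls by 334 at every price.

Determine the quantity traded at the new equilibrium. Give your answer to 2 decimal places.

Solve the original market: 1372 - 3p = 6p - 788, hence p = 240 and q = 652.
The new curves are qd = 1038 - 3p (demand) and qs = 6p - 524 (supply).
New equilibrium: 1038 - 3p = 6p - 524 ⇒ 1562 = 9p ⇒ p = 1562/9 ≈ 173.5556, q = 1552/3 ≈ 517.3333.

517.33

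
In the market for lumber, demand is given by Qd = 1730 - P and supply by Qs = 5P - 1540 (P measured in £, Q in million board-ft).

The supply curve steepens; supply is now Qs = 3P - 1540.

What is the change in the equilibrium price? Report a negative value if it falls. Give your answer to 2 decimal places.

Original equilibrium: 1730 - P = 5P - 1540 gives 3270 = 6P, so P = 545 and Q = 1185.
The shock moves the curves to Qd = 1730 - P and Qs = 3P - 1540.
Clearing the new market: 1730 - P = 3P - 1540, so P = 817.5 and Q = 912.5.
ΔP = 817.5 − 545 = +272.50.

+272.50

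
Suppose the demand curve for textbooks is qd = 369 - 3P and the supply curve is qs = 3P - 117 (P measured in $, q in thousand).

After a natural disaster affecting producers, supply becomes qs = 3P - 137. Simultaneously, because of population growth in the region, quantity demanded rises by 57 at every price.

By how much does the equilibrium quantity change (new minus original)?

Before the shock: 369 - 3P = 3P - 117 ⇒ 486 = 6P ⇒ P = 81, q = 126.
With the change applied: demand qd = 426 - 3P, supply qs = 3P - 137.
Equate the new curves: 426 - 3P = 3P - 137, giving 563 = 6P, P = 563/6 ≈ 93.8333, q = 144.5.
Δq = 144.5 − 126 = +18.5.

+18.5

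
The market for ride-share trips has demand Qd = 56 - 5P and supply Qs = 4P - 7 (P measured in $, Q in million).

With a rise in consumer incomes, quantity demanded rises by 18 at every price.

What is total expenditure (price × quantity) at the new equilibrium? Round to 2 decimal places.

Solve the original market: 56 - 5P = 4P - 7, hence P = 7 and Q = 21.
With the change applied: demand Qd = 74 - 5P, supply Qs = 4P - 7.
New equilibrium: 74 - 5P = 4P - 7 ⇒ 81 = 9P ⇒ P = 9, Q = 29.
New expenditure = 9 × 29 = 261.00.

261.00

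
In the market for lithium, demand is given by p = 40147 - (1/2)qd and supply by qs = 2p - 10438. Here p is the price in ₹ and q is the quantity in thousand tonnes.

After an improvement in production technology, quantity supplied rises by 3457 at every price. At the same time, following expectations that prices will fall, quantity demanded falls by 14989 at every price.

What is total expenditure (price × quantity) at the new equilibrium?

Solve the original market: 80294 - 2p = 2p - 10438, hence p = 22683 and q = 34928.
The new curves are qd = 65305 - 2p (demand) and qs = 2p - 6981 (supply).
Equate the new curves: 65305 - 2p = 2p - 6981, giving 72286 = 4p, p = 18071.5, q = 29162.
New expenditure = 18071.5 × 29162 = 527001083.

527001083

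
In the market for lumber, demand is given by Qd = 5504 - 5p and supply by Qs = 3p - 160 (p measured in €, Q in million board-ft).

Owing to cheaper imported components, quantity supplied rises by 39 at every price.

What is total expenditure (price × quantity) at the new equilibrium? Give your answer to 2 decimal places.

Solve the original market: 5504 - 5p = 3p - 160, hence p = 708 and Q = 1964.
The shock moves the curves to Qd = 5504 - 5p and Qs = 3p - 121.
Clearing the new market: 5504 - 5p = 3p - 121, so p = 703.125 and Q = 1988.375.
New expenditure = 703.125 × 1988.375 = 1398076.17.

1398076.17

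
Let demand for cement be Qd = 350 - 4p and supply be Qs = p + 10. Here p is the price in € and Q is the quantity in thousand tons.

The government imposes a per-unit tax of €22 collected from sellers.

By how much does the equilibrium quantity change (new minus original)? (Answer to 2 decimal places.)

Original equilibrium: 350 - 4p = p + 10 gives 340 = 5p, so p = 68 and Q = 78.
Since sellers keep the price net of the tax, the effective supply curve becomes Qs = p - 12.
Setting them equal: 350 - 4p = p - 12 → 362 = 5p, so p = 72.4 and Q = 60.4.
ΔQ = 60.4 − 78 = -17.60.

-17.60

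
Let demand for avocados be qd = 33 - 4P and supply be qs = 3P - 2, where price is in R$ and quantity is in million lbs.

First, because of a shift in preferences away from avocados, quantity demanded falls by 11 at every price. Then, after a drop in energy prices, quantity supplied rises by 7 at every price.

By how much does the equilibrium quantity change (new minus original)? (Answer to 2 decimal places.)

Initially, 33 - 4P = 3P - 2, so 35 = 7P and P = 5, q = 13.
The shock moves the curves to qd = 22 - 4P and qs = 3P + 5.
New equilibrium: 22 - 4P = 3P + 5 ⇒ 17 = 7P ⇒ P = 17/7 ≈ 2.4286, q = 86/7 ≈ 12.2857.
Δq = 12.2857 − 13 = -0.71.

-0.71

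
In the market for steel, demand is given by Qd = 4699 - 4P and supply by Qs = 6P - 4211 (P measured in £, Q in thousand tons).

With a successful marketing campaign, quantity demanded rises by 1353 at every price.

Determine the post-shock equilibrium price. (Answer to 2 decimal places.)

1026.30

Initially, 4699 - 4P = 6P - 4211, so 8910 = 10P and P = 891, Q = 1135.
With the change applied: demand Qd = 6052 - 4P, supply Qs = 6P - 4211.
Equate the new curves: 6052 - 4P = 6P - 4211, giving 10263 = 10P, P = 1026.3, Q = 1946.8.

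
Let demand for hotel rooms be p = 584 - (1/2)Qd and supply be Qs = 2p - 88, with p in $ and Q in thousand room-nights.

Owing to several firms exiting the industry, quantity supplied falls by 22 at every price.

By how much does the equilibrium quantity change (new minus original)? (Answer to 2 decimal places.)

Original equilibrium: 1168 - 2p = 2p - 88 gives 1256 = 4p, so p = 314 and Q = 540.
The new curves are Qd = 1168 - 2p (demand) and Qs = 2p - 110 (supply).
Clearing the new market: 1168 - 2p = 2p - 110, so p = 319.5 and Q = 529.
ΔQ = 529 − 540 = -11.00.

-11.00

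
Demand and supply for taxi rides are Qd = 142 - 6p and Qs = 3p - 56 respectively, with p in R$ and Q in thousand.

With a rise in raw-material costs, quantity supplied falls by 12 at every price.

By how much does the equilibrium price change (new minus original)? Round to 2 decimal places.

+1.33

Initially, 142 - 6p = 3p - 56, so 198 = 9p and p = 22, Q = 10.
The new curves are Qd = 142 - 6p (demand) and Qs = 3p - 68 (supply).
New equilibrium: 142 - 6p = 3p - 68 ⇒ 210 = 9p ⇒ p = 70/3 ≈ 23.3333, Q = 2.
Δp = 23.3333 − 22 = +1.33.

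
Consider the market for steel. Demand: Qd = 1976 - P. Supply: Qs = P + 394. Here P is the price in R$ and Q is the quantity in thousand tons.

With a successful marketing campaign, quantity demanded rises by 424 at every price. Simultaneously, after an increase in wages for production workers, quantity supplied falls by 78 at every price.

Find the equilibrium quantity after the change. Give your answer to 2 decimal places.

Before the shock: 1976 - P = P + 394 ⇒ 1582 = 2P ⇒ P = 791, Q = 1185.
The shock moves the curves to Qd = 2400 - P and Qs = P + 316.
Setting them equal: 2400 - P = P + 316 → 2084 = 2P, so P = 1042 and Q = 1358.

1358.00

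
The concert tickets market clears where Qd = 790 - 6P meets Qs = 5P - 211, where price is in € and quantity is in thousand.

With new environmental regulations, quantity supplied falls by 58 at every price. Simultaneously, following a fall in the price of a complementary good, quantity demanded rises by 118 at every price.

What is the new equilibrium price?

107

Before the shock: 790 - 6P = 5P - 211 ⇒ 1001 = 11P ⇒ P = 91, Q = 244.
The new curves are Qd = 908 - 6P (demand) and Qs = 5P - 269 (supply).
Setting them equal: 908 - 6P = 5P - 269 → 1177 = 11P, so P = 107 and Q = 266.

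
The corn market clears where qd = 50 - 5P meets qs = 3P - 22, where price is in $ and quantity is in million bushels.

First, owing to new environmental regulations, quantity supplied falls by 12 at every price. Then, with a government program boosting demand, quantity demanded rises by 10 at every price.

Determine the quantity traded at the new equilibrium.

1.25

Before the shock: 50 - 5P = 3P - 22 ⇒ 72 = 8P ⇒ P = 9, q = 5.
The shock moves the curves to qd = 60 - 5P and qs = 3P - 34.
Equate the new curves: 60 - 5P = 3P - 34, giving 94 = 8P, P = 11.75, q = 1.25.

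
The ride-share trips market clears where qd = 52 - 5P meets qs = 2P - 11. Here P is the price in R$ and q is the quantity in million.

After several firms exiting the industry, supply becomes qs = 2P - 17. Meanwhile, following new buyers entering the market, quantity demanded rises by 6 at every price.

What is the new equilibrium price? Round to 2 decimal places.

Before the shock: 52 - 5P = 2P - 11 ⇒ 63 = 7P ⇒ P = 9, q = 7.
The new curves are qd = 58 - 5P (demand) and qs = 2P - 17 (supply).
New equilibrium: 58 - 5P = 2P - 17 ⇒ 75 = 7P ⇒ P = 75/7 ≈ 10.7143, q = 31/7 ≈ 4.4286.

10.71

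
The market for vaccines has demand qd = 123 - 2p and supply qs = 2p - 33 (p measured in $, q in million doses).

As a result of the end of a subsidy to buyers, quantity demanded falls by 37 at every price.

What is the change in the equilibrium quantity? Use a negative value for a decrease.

Original equilibrium: 123 - 2p = 2p - 33 gives 156 = 4p, so p = 39 and q = 45.
After the shift, demand is qd = 86 - 2p and supply is qs = 2p - 33.
New equilibrium: 86 - 2p = 2p - 33 ⇒ 119 = 4p ⇒ p = 29.75, q = 26.5.
Δq = 26.5 − 45 = -18.5.

-18.5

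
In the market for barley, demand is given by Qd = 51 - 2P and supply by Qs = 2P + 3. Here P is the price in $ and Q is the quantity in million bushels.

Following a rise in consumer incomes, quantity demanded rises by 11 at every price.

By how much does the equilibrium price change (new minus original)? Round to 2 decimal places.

+2.75

Original equilibrium: 51 - 2P = 2P + 3 gives 48 = 4P, so P = 12 and Q = 27.
After the shift, demand is Qd = 62 - 2P and supply is Qs = 2P + 3.
Setting them equal: 62 - 2P = 2P + 3 → 59 = 4P, so P = 14.75 and Q = 32.5.
ΔP = 14.75 − 12 = +2.75.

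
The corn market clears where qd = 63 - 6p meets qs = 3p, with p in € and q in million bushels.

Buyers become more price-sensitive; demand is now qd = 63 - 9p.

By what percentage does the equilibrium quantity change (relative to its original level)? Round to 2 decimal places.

Original equilibrium: 63 - 6p = 3p gives 63 = 9p, so p = 7 and q = 21.
With the change applied: demand qd = 63 - 9p, supply qs = 3p.
New equilibrium: 63 - 9p = 3p ⇒ 63 = 12p ⇒ p = 5.25, q = 15.75.
%Δq = (15.75 − 21) / 21 × 100 = -25.00%.

-25.00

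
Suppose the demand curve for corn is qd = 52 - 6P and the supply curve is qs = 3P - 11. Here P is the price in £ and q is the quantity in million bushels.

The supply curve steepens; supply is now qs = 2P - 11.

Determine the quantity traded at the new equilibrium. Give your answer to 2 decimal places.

Before the shock: 52 - 6P = 3P - 11 ⇒ 63 = 9P ⇒ P = 7, q = 10.
With the change applied: demand qd = 52 - 6P, supply qs = 2P - 11.
Equate the new curves: 52 - 6P = 2P - 11, giving 63 = 8P, P = 7.875, q = 4.75.

4.75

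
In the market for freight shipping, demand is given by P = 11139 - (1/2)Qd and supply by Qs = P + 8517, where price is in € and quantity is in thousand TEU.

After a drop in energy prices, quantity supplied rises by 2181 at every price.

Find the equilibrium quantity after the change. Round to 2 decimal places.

Solve the original market: 22278 - 2P = P + 8517, hence P = 4587 and Q = 13104.
After the shift, demand is Qd = 22278 - 2P and supply is Qs = P + 10698.
Equate the new curves: 22278 - 2P = P + 10698, giving 11580 = 3P, P = 3860, Q = 14558.

14558.00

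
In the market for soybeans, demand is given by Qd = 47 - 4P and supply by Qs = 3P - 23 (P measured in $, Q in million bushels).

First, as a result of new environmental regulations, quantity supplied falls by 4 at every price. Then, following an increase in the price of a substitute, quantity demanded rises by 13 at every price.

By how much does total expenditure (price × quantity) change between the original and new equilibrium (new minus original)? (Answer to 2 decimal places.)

Original equilibrium: 47 - 4P = 3P - 23 gives 70 = 7P, so P = 10 and Q = 7.
The new curves are Qd = 60 - 4P (demand) and Qs = 3P - 27 (supply).
Equate the new curves: 60 - 4P = 3P - 27, giving 87 = 7P, P = 87/7 ≈ 12.4286, Q = 72/7 ≈ 10.2857.
Expenditure moves from 10×7 = 70 to 12.4286×10.2857 = 127.8367; change = +57.84.

+57.84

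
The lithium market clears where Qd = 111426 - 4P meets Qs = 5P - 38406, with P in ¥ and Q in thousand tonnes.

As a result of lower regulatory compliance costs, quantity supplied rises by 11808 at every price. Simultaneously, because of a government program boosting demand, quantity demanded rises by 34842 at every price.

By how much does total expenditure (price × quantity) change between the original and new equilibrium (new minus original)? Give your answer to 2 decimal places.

Initially, 111426 - 4P = 5P - 38406, so 149832 = 9P and P = 16648, Q = 44834.
With the change applied: demand Qd = 146268 - 4P, supply Qs = 5P - 26598.
New equilibrium: 146268 - 4P = 5P - 26598 ⇒ 172866 = 9P ⇒ P = 57622/3 ≈ 19207.3333, Q = 208316/3 ≈ 69438.6667.
Expenditure moves from 16648×44834 = 746396432 to 19207.3333×69438.6667 = 1333731616.8889; change = +587335184.89.

+587335184.89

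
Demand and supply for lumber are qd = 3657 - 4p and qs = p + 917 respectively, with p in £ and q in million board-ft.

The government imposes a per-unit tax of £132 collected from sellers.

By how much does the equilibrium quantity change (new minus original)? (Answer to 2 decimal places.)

-105.60

Initially, 3657 - 4p = p + 917, so 2740 = 5p and p = 548, q = 1465.
Since sellers keep the price net of the tax, the effective supply curve becomes qs = p + 785.
Equate the new curves: 3657 - 4p = p + 785, giving 2872 = 5p, p = 574.4, q = 1359.4.
Δq = 1359.4 − 1465 = -105.60.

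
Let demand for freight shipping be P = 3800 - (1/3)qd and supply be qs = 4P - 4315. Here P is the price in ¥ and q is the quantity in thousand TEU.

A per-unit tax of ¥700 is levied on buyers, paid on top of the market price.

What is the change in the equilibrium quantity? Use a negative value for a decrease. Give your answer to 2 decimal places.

-1200.00

Solve the original market: 11400 - 3P = 4P - 4315, hence P = 2245 and q = 4665.
Since buyers pay the price plus the tax, the effective demand curve becomes qd = 9300 - 3P.
Clearing the new market: 9300 - 3P = 4P - 4315, so P = 1945 and q = 3465.
Δq = 3465 − 4665 = -1200.00.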